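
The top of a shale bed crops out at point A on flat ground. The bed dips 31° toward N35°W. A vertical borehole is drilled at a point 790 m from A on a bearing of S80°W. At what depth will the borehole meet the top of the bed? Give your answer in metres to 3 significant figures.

201 m

The hole lies 65° from the dip direction, so the down-dip offset is 790 × cos 65° = 333.87 m.
Depth = down-dip offset × tan(dip) = 333.87 × tan 31° = 333.87 × 0.6009
Depth = 200.61 m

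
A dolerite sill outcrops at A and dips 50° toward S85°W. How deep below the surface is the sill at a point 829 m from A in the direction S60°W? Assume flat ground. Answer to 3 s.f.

The hole lies 25° from the dip direction, so the down-dip offset is 829 × cos 25° = 751.33 m.
Depth = down-dip offset × tan(dip) = 751.33 × tan 50° = 751.33 × 1.1918
Depth = 895.40 m

895 m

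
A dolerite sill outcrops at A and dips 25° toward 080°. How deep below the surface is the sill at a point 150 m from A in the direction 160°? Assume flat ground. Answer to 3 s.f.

The hole lies 80° from the dip direction, so the down-dip offset is 150 × cos 80° = 26.05 m.
Depth = down-dip offset × tan(dip) = 26.05 × tan 25° = 26.05 × 0.4663
Depth = 12.15 m

12.1 m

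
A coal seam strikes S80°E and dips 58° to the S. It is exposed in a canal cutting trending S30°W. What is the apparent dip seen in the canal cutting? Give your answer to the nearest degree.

Angle between strike (S80°E) and section (S30°W): β = 70°.
tan α = tan 58° × sin 70° = 1.6003 × 0.9397 = 1.5038
α = arctan(1.5038) = 56.38°

56°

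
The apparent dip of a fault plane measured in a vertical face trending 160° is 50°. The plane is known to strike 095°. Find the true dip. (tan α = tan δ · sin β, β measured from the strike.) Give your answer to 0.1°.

The section is 65° from the strike.
tan δ = tan α / sin β = tan 50° / sin 65° = 1.1918 / 0.9063 = 1.3150
true dip = arctan 1.3150 = 52.75°

52.7°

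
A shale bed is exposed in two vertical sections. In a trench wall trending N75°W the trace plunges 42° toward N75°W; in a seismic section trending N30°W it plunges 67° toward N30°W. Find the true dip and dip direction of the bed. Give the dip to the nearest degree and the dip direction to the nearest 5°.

Represent each trace as a vector plunging at its apparent dip toward its trend (east-north-up frame): v₁ = (-0.718, 0.192, -0.669), v₂ = (-0.195, 0.338, -0.921).
Cross product v₁ × v₂ gives the pole to the plane: n ∝ (-0.049, 0.530, 0.205).
True dip = arccos(n_z / |n|) = arccos(0.3599) = 68.9°.
Dip direction = azimuth of (n_x, n_y) = atan2(-0.049, 0.530) = 355°.

true dip 69°, dip direction 355°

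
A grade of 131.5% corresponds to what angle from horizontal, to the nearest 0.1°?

tan θ = 131.5/100 = 1.3150
θ = arctan(1.3150) = 52.75°

52.7°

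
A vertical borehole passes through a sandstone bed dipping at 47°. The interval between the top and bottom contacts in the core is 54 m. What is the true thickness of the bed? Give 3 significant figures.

36.8 m

True thickness t = h · cos(dip) = 54 × cos 47°
t = 54 × 0.6820 = 36.828 m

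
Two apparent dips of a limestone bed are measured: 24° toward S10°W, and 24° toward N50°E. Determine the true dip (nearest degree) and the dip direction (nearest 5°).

true dip 52°, dip direction 120°

Each apparent-dip line lies in the plane. As unit vectors (x east, y north, z up), v₁ plunges 24°→S10°W and v₂ plunges 24°→N50°E.
n = v₁ × v₂ = (0.605, -0.349, 0.536) (taken with n_z > 0).
True dip = arccos(n_z / |n|) = arccos(0.6092) = 52.5°.
Dip direction = azimuth of (n_x, n_y) = atan2(0.605, -0.349) = 120°.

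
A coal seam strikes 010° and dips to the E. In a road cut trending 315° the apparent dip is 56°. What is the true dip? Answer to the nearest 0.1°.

β = acute angle between strike 010° and section 315° = 55°.
tan δ = tan α / sin β = tan 56° / sin 55° = 1.4826 / 0.8192 = 1.8099
true dip = arctan 1.8099 = 61.08°

61.1°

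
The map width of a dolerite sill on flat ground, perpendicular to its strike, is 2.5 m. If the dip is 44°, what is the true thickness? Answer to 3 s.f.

True thickness t = w · sin(dip) = 2.5 × sin 44°
t = 2.5 × 0.6947 = 1.737 m

1.74 m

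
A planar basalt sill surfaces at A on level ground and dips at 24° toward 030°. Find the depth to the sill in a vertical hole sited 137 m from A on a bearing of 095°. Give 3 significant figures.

25.8 m

The hole lies 65° from the dip direction, so the down-dip offset is 137 × cos 65° = 57.90 m.
Depth = down-dip offset × tan(dip) = 57.90 × tan 24° = 57.90 × 0.4452
Depth = 25.78 m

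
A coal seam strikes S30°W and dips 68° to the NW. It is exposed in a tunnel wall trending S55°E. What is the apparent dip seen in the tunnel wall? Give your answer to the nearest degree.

68°

The strike is S30°W and the section trends S55°E; the acute angle between them is β = 85°.
tan α = tan 68° × sin 85° = 2.4751 × 0.9962 = 2.4657
apparent dip = arctan 2.4657 = 67.92°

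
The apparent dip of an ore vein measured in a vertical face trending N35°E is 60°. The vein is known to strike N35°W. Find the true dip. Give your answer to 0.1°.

61.5°

β = acute angle between strike N35°W and section N35°E = 70°.
tan(true dip) = tan 60° / sin 70° = 1.8432
δ = arctan(1.8432) = 61.52°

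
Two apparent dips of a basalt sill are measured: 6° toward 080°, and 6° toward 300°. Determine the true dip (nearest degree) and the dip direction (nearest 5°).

true dip 17°, dip direction 010°

Represent each trace as a vector plunging at its apparent dip toward its trend (east-north-up frame): v₁ = (0.979, 0.173, -0.105), v₂ = (-0.861, 0.497, -0.105).
Cross product v₁ × v₂ gives the pole to the plane: n ∝ (0.034, 0.192, 0.636).
True dip = arccos(n_z / |n|) = arccos(0.9559) = 17.1°.
Dip direction = atan2(0.034, 0.192) = 10° (azimuth of n's horizontal projection).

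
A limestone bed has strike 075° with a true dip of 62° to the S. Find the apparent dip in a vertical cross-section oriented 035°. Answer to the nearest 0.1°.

The strike is 075° and the section trends 035°; the acute angle between them is β = 40°.
tan α = tan 62° × sin 40° = 1.8807 × 0.6428 = 1.2089
apparent dip = arctan 1.2089 = 50.40°

50.4°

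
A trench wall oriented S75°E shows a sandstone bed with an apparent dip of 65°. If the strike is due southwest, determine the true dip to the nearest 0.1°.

68.0°

The section is 60° from the strike.
tan δ = tan α / sin β = tan 65° / sin 60° = 2.1445 / 0.8660 = 2.4763
δ = arctan(2.4763) = 68.01°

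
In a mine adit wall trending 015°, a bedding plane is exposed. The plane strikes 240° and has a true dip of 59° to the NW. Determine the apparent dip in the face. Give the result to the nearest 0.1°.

49.6°

Angle between strike (240°) and section (015°): β = 45°.
tan(apparent dip) = tan 59° · sin 45° = 1.1768
α = arctan(1.1768) = 49.64°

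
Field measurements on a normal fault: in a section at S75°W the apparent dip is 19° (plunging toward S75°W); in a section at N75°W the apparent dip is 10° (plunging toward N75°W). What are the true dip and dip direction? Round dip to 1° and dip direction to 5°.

The two traces are lines in the plane: v₁ = (sin 255°·cos 19°, cos 255°·cos 19°, −sin 19°), v₂ = (sin 285°·cos 10°, cos 285°·cos 10°, −sin 10°).
The plane normal is n = v₁ × v₂ ∝ (-0.125, -0.151, 0.466).
tan δ = √(n_x²+n_y²)/n_z = 0.196/0.466, so δ = 22.9°.
Dip direction = azimuth of (n_x, n_y) = atan2(-0.125, -0.151) = 220°.

true dip 23°, dip direction 220°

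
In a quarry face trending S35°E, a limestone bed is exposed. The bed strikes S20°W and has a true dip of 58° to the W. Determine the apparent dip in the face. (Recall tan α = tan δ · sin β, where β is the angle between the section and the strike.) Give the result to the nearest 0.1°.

Angle between strike (S20°W) and section (S35°E): β = 55°.
tan(apparent dip) = tan 58° · sin 55° = 1.3109
α = arctan(1.3109) = 52.66°

52.7°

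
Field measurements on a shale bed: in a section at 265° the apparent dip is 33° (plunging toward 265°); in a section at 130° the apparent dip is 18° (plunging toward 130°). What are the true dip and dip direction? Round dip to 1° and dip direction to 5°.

true dip 52°, dip direction 205°

The two traces are lines in the plane: v₁ = (sin 265°·cos 33°, cos 265°·cos 33°, −sin 33°), v₂ = (sin 130°·cos 18°, cos 130°·cos 18°, −sin 18°).
Cross product v₁ × v₂ gives the pole to the plane: n ∝ (-0.310, -0.655, 0.564).
True dip = arccos(n_z / |n|) = arccos(0.6141) = 52.1°.
Dip direction = azimuth of (n_x, n_y) = atan2(-0.310, -0.655) = 205°.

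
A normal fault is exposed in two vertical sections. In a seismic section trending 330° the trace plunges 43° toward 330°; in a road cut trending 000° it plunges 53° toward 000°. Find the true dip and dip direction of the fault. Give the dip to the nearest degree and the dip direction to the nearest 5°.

Each apparent-dip line lies in the plane. As unit vectors (x east, y north, z up), v₁ plunges 43°→330° and v₂ plunges 53°→000°.
Cross product v₁ × v₂ gives the pole to the plane: n ∝ (0.095, 0.292, 0.220).
tan δ = √(n_x²+n_y²)/n_z = 0.307/0.220, so δ = 54.4°.
Dip direction = atan2(0.095, 0.292) = 18° (azimuth of n's horizontal projection).

true dip 54°, dip direction 020°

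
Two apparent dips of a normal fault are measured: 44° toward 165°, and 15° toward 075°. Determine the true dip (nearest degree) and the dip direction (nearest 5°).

true dip 45°, dip direction 150°

Each apparent-dip line lies in the plane. As unit vectors (x east, y north, z up), v₁ plunges 44°→165° and v₂ plunges 15°→075°.
Cross product v₁ × v₂ gives the pole to the plane: n ∝ (0.353, -0.600, 0.695).
tan δ = √(n_x²+n_y²)/n_z = 0.696/0.695, so δ = 45.1°.
Dip direction = atan2(0.353, -0.600) = 149° (azimuth of n's horizontal projection).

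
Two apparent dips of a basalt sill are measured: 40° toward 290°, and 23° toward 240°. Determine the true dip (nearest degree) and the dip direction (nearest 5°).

true dip 40°, dip direction 300°

The two traces are lines in the plane: v₁ = (sin 290°·cos 40°, cos 290°·cos 40°, −sin 40°), v₂ = (sin 240°·cos 23°, cos 240°·cos 23°, −sin 23°).
The plane normal is n = v₁ × v₂ ∝ (-0.398, 0.231, 0.540).
tan δ = √(n_x²+n_y²)/n_z = 0.460/0.540, so δ = 40.4°.
Dip direction = atan2(-0.398, 0.231) = 300° (azimuth of n's horizontal projection).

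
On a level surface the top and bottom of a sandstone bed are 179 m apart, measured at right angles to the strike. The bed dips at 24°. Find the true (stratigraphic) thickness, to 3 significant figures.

True thickness t = w · sin(dip) = 179 × sin 24°
t = 179 × 0.4067 = 72.806 m

72.8 m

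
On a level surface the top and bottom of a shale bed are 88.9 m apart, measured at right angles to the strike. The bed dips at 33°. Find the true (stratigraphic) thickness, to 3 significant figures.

True thickness t = w · sin(dip) = 88.9 × sin 33°
t = 88.9 × 0.5446 = 48.418 m

48.4 m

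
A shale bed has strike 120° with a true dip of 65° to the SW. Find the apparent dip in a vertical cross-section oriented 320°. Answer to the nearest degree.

Angle between strike (120°) and section (320°): β = 20°.
tan(apparent dip) = tan 65° · sin 20° = 0.7335
α = arctan(0.7335) = 36.26°

36°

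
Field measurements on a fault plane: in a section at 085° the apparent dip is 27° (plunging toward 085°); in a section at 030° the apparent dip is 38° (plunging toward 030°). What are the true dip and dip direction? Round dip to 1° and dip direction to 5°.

true dip 38°, dip direction 035°

Each apparent-dip line lies in the plane. As unit vectors (x east, y north, z up), v₁ plunges 27°→085° and v₂ plunges 38°→030°.
The plane normal is n = v₁ × v₂ ∝ (0.262, 0.368, 0.575).
True dip = arccos(n_z / |n|) = arccos(0.7866) = 38.1°.
Dip direction = azimuth of (n_x, n_y) = atan2(0.262, 0.368) = 35°.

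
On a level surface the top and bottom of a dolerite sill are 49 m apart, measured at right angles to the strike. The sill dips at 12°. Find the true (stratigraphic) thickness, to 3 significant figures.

10.2 m

True thickness t = w · sin(dip) = 49 × sin 12°
t = 49 × 0.2079 = 10.188 m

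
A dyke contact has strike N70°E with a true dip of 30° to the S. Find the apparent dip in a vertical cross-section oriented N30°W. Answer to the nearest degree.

30°

The section lies 80° from the strike.
tan α = tan 30° × sin 80° = 0.5774 × 0.9848 = 0.5686
α = arctan(0.5686) = 29.62°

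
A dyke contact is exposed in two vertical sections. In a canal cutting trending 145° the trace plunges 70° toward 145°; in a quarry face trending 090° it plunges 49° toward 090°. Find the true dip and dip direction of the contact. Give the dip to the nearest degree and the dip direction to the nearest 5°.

true dip 70°, dip direction 155°

Represent each trace as a vector plunging at its apparent dip toward its trend (east-north-up frame): v₁ = (0.196, -0.280, -0.940), v₂ = (0.656, 0.000, -0.755).
The plane normal is n = v₁ × v₂ ∝ (0.211, -0.468, 0.184).
tan δ = √(n_x²+n_y²)/n_z = 0.514/0.184, so δ = 70.3°.
Dip direction = azimuth of (n_x, n_y) = atan2(0.211, -0.468) = 156°.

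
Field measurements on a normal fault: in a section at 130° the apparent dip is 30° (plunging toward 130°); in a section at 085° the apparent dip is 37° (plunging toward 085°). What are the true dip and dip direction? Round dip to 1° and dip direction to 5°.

true dip 37°, dip direction 090°

The two traces are lines in the plane: v₁ = (sin 130°·cos 30°, cos 130°·cos 30°, −sin 30°), v₂ = (sin 85°·cos 37°, cos 85°·cos 37°, −sin 37°).
n = v₁ × v₂ = (0.370, 0.001, 0.489) (taken with n_z > 0).
True dip = arccos(n_z / |n|) = arccos(0.7976) = 37.1°.
The horizontal component of n points toward azimuth atan2(n_x, n_y) = 90°, the dip direction.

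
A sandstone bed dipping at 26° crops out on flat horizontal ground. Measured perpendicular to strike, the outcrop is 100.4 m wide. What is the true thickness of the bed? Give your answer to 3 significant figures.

True thickness t = w · sin(dip) = 100.4 × sin 26°
t = 100.4 × 0.4384 = 44.012 m

44.0 m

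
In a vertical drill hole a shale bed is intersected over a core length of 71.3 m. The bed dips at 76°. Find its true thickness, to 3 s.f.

True thickness t = h · cos(dip) = 71.3 × cos 76°
t = 71.3 × 0.2419 = 17.249 m

17.2 m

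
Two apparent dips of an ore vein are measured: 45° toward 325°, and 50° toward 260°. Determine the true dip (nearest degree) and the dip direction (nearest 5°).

Represent each trace as a vector plunging at its apparent dip toward its trend (east-north-up frame): v₁ = (-0.406, 0.579, -0.707), v₂ = (-0.633, -0.112, -0.766).
The plane normal is n = v₁ × v₂ ∝ (-0.523, 0.137, 0.412).
True dip = arccos(n_z / |n|) = arccos(0.6063) = 52.7°.
Dip direction = atan2(-0.523, 0.137) = 285° (azimuth of n's horizontal projection).

true dip 53°, dip direction 285°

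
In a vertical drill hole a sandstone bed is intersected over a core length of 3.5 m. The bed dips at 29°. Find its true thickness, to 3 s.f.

3.06 m

True thickness t = h · cos(dip) = 3.5 × cos 29°
t = 3.5 × 0.8746 = 3.061 m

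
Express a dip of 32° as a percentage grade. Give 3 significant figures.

grade % = 100 × tan 32° = 100 × 0.6249

62.5%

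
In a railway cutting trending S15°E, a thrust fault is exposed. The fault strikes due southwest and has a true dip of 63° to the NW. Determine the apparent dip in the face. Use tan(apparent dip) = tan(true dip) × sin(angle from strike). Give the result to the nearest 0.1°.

59.5°

The strike is due southwest and the section trends S15°E; the acute angle between them is β = 60°.
tan α = tan 63° × sin 60° = 1.9626 × 0.8660 = 1.6997
α = arctan(1.6997) = 59.53°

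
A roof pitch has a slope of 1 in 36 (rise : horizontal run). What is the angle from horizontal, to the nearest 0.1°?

tan θ = 1/36 = 0.0278
θ = arctan(0.0278) = 1.59°

1.6°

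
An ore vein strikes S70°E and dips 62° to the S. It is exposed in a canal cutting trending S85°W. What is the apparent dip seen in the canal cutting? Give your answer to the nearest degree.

38°

Angle between strike (S70°E) and section (S85°W): β = 25°.
tan(apparent dip) = tan 62° · sin 25° = 0.7948
apparent dip = arctan 0.7948 = 38.48°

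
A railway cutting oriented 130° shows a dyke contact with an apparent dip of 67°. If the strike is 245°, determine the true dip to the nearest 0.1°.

69.0°

β = acute angle between strike 245° and section 130° = 65°.
tan δ = tan α / sin β = tan 67° / sin 65° = 2.3559 / 0.9063 = 2.5994
δ = arctan(2.5994) = 68.96°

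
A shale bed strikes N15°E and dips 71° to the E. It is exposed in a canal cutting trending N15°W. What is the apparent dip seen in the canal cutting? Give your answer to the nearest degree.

55°

The strike is N15°E and the section trends N15°W; the acute angle between them is β = 30°.
tan α = tan 71° × sin 30° = 2.9042 × 0.5000 = 1.4521
apparent dip = arctan 1.4521 = 55.45°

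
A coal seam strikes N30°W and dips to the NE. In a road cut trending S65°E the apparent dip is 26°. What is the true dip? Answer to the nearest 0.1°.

40.4°

β = acute angle between strike N30°W and section S65°E = 35°.
tan δ = tan α / sin β = tan 26° / sin 35° = 0.4877 / 0.5736 = 0.8503
true dip = arctan 0.8503 = 40.38°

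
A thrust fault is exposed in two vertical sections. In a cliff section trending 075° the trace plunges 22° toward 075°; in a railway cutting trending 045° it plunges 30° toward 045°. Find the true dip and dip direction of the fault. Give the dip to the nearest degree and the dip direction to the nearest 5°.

true dip 31°, dip direction 025°

Each apparent-dip line lies in the plane. As unit vectors (x east, y north, z up), v₁ plunges 22°→075° and v₂ plunges 30°→045°.
n = v₁ × v₂ = (0.109, 0.218, 0.401) (taken with n_z > 0).
Dip δ = arctan(|n_h|/n_z) = arctan(0.244/0.401) = 31.3°.
Dip direction = atan2(0.109, 0.218) = 27° (azimuth of n's horizontal projection).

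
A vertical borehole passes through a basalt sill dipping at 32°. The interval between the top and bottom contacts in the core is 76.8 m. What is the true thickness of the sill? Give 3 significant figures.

True thickness t = h · cos(dip) = 76.8 × cos 32°
t = 76.8 × 0.8480 = 65.130 m

65.1 m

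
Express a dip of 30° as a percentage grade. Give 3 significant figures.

grade % = 100 × tan 30° = 100 × 0.5774

57.7%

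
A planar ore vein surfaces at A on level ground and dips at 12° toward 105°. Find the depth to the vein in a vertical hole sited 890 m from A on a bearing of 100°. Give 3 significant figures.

188 m

The hole lies 5° from the dip direction, so the down-dip offset is 890 × cos 5° = 886.61 m.
Depth = down-dip offset × tan(dip) = 886.61 × tan 12° = 886.61 × 0.2126
Depth = 188.46 m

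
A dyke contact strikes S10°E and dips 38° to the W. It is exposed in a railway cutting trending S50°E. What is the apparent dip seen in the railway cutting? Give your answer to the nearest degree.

27°

Angle between strike (S10°E) and section (S50°E): β = 40°.
tan(apparent dip) = tan 38° · sin 40° = 0.5022
apparent dip = arctan 0.5022 = 26.67°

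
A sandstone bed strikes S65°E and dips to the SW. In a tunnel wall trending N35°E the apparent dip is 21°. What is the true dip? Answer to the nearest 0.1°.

21.3°

β = acute angle between strike S65°E and section N35°E = 80°.
tan(true dip) = tan 21° / sin 80° = 0.3898
true dip = arctan 0.3898 = 21.30°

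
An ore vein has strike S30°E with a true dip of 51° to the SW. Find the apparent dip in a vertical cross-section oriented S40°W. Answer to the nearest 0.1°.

49.2°

The strike is S30°E and the section trends S40°W; the acute angle between them is β = 70°.
tan α = tan 51° × sin 70° = 1.2349 × 0.9397 = 1.1604
α = arctan(1.1604) = 49.25°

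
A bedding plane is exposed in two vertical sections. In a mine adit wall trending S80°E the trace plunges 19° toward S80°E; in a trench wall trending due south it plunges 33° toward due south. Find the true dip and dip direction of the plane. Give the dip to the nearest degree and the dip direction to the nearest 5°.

true dip 35°, dip direction 160°

The two traces are lines in the plane: v₁ = (sin 100°·cos 19°, cos 100°·cos 19°, −sin 19°), v₂ = (sin 180°·cos 33°, cos 180°·cos 33°, −sin 33°).
Cross product v₁ × v₂ gives the pole to the plane: n ∝ (0.184, -0.507, 0.781).
tan δ = √(n_x²+n_y²)/n_z = 0.539/0.781, so δ = 34.6°.
The horizontal component of n points toward azimuth atan2(n_x, n_y) = 160°, the dip direction.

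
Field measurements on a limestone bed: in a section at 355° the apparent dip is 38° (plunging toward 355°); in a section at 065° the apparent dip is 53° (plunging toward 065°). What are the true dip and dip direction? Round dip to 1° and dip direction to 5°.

true dip 54°, dip direction 050°

Represent each trace as a vector plunging at its apparent dip toward its trend (east-north-up frame): v₁ = (-0.069, 0.785, -0.616), v₂ = (0.545, 0.254, -0.799).
Cross product v₁ × v₂ gives the pole to the plane: n ∝ (0.470, 0.391, 0.446).
tan δ = √(n_x²+n_y²)/n_z = 0.611/0.446, so δ = 53.9°.
The horizontal component of n points toward azimuth atan2(n_x, n_y) = 50°, the dip direction.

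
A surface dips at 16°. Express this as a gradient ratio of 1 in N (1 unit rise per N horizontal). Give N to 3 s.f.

1 : N means tan θ = 1/N, so N = 1/tan 16° = 1/0.2867

1 in 3.49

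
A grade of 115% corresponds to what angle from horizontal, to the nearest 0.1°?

49.0°

tan θ = 115/100 = 1.1500
θ = arctan(1.1500) = 48.99°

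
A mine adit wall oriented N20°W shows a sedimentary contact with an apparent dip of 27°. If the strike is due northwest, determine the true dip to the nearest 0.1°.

The section is 25° from the strike.
tan(true dip) = tan 27° / sin 25° = 1.2056
true dip = arctan 1.2056 = 50.33°

50.3°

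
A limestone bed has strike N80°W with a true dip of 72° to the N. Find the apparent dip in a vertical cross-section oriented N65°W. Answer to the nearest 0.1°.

The section lies 15° from the strike.
tan(apparent dip) = tan 72° · sin 15° = 0.7966
apparent dip = arctan 0.7966 = 38.54°

38.5°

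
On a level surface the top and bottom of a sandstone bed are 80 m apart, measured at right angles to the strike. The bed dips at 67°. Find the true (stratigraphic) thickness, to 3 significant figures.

73.6 m

True thickness t = w · sin(dip) = 80 × sin 67°
t = 80 × 0.9205 = 73.640 m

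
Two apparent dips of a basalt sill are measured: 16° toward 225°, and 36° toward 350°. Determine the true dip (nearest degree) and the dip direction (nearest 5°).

Each apparent-dip line lies in the plane. As unit vectors (x east, y north, z up), v₁ plunges 16°→225° and v₂ plunges 36°→350°.
The plane normal is n = v₁ × v₂ ∝ (-0.619, 0.361, 0.637).
tan δ = √(n_x²+n_y²)/n_z = 0.717/0.637, so δ = 48.4°.
Dip direction = azimuth of (n_x, n_y) = atan2(-0.619, 0.361) = 300°.

true dip 48°, dip direction 300°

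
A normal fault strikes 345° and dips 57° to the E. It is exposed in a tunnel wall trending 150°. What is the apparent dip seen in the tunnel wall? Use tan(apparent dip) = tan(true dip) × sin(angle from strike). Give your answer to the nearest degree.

The section lies 15° from the strike.
tan α = tan 57° × sin 15° = 1.5399 × 0.2588 = 0.3985
α = arctan(0.3985) = 21.73°

22°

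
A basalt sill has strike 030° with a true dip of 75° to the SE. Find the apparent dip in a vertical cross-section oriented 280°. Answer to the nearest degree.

74°

The section lies 70° from the strike.
tan α = tan 75° × sin 70° = 3.7321 × 0.9397 = 3.5070
apparent dip = arctan 3.5070 = 74.08°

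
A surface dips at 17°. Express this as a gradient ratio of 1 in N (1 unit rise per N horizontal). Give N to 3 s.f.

1 : N means tan θ = 1/N, so N = 1/tan 17° = 1/0.3057

1 in 3.27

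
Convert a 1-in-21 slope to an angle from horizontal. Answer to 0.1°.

tan θ = 1/21 = 0.0476
θ = arctan(0.0476) = 2.73°

2.7°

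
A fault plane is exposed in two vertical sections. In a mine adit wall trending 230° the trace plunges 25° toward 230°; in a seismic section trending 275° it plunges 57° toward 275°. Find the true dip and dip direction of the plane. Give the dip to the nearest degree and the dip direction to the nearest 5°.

true dip 61°, dip direction 305°

The two traces are lines in the plane: v₁ = (sin 230°·cos 25°, cos 230°·cos 25°, −sin 25°), v₂ = (sin 275°·cos 57°, cos 275°·cos 57°, −sin 57°).
Cross product v₁ × v₂ gives the pole to the plane: n ∝ (-0.509, 0.353, 0.349).
Dip δ = arctan(|n_h|/n_z) = arctan(0.619/0.349) = 60.6°.
Dip direction = atan2(-0.509, 0.353) = 305° (azimuth of n's horizontal projection).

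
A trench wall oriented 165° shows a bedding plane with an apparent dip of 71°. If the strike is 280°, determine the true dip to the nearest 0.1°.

The section is 65° from the strike.
tan δ = tan α / sin β = tan 71° / sin 65° = 2.9042 / 0.9063 = 3.2044
true dip = arctan 3.2044 = 72.67°

72.7°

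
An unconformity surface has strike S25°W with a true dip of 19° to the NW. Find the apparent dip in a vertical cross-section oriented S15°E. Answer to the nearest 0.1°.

12.5°

Angle between strike (S25°W) and section (S15°E): β = 40°.
tan α = tan 19° × sin 40° = 0.3443 × 0.6428 = 0.2213
apparent dip = arctan 0.2213 = 12.48°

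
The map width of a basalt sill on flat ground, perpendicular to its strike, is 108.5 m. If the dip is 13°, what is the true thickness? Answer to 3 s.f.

24.4 m

True thickness t = w · sin(dip) = 108.5 × sin 13°
t = 108.5 × 0.2250 = 24.407 m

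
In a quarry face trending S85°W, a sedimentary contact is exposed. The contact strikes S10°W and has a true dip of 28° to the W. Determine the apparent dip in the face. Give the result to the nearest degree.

27°

Angle between strike (S10°W) and section (S85°W): β = 75°.
tan α = tan 28° × sin 75° = 0.5317 × 0.9659 = 0.5136
apparent dip = arctan 0.5136 = 27.18°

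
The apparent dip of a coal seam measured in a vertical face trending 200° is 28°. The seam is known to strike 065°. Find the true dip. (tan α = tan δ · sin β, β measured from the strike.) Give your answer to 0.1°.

36.9°

β = acute angle between strike 065° and section 200° = 45°.
tan(true dip) = tan 28° / sin 45° = 0.7520
true dip = arctan 0.7520 = 36.94°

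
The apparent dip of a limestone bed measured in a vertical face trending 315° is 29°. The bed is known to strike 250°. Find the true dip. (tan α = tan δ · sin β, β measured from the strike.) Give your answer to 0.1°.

The section is 65° from the strike.
tan δ = tan α / sin β = tan 29° / sin 65° = 0.5543 / 0.9063 = 0.6116
δ = arctan(0.6116) = 31.45°

31.5°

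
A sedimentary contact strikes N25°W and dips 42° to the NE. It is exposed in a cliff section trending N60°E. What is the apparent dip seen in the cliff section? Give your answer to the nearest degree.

The strike is N25°W and the section trends N60°E; the acute angle between them is β = 85°.
tan α = tan 42° × sin 85° = 0.9004 × 0.9962 = 0.8970
apparent dip = arctan 0.8970 = 41.89°

42°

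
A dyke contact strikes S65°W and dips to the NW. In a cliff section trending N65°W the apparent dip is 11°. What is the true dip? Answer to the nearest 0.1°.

14.2°

β = acute angle between strike S65°W and section N65°W = 50°.
tan(true dip) = tan 11° / sin 50° = 0.2537
δ = arctan(0.2537) = 14.24°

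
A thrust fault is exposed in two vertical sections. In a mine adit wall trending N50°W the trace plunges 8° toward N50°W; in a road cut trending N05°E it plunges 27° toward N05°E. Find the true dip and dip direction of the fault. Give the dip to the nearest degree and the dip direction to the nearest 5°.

Each apparent-dip line lies in the plane. As unit vectors (x east, y north, z up), v₁ plunges 8°→N50°W and v₂ plunges 27°→N05°E.
Cross product v₁ × v₂ gives the pole to the plane: n ∝ (0.165, 0.355, 0.723).
Dip δ = arctan(|n_h|/n_z) = arctan(0.392/0.723) = 28.5°.
Dip direction = azimuth of (n_x, n_y) = atan2(0.165, 0.355) = 25°.

true dip 28°, dip direction 025°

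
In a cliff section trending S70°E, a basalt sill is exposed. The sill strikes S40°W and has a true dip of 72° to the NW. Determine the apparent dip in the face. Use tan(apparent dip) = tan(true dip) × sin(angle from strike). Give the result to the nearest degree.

71°

The strike is S40°W and the section trends S70°E; the acute angle between them is β = 70°.
tan α = tan 72° × sin 70° = 3.0777 × 0.9397 = 2.8921
apparent dip = arctan 2.8921 = 70.93°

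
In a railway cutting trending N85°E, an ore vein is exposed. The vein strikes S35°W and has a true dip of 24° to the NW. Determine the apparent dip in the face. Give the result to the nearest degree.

19°

The section lies 50° from the strike.
tan(apparent dip) = tan 24° · sin 50° = 0.3411
apparent dip = arctan 0.3411 = 18.83°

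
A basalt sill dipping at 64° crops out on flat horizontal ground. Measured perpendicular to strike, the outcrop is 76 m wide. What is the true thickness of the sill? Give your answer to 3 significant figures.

68.3 m

True thickness t = w · sin(dip) = 76 × sin 64°
t = 76 × 0.8988 = 68.308 m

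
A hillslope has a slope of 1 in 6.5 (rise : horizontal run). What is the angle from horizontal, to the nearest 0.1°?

tan θ = 1/6.5 = 0.1538
θ = arctan(0.1538) = 8.75°

8.7°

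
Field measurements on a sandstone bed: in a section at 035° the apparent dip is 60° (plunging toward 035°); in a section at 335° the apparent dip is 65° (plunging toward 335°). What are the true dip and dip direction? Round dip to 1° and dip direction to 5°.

The two traces are lines in the plane: v₁ = (sin 35°·cos 60°, cos 35°·cos 60°, −sin 60°), v₂ = (sin 335°·cos 65°, cos 335°·cos 65°, −sin 65°).
The plane normal is n = v₁ × v₂ ∝ (-0.039, 0.415, 0.183).
Dip δ = arctan(|n_h|/n_z) = arctan(0.416/0.183) = 66.3°.
The horizontal component of n points toward azimuth atan2(n_x, n_y) = 355°, the dip direction.

true dip 66°, dip direction 355°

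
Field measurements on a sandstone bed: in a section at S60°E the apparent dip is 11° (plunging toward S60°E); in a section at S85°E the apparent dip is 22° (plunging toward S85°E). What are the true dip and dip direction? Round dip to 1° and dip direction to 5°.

true dip 30°, dip direction 050°

Each apparent-dip line lies in the plane. As unit vectors (x east, y north, z up), v₁ plunges 11°→S60°E and v₂ plunges 22°→S85°E.
Cross product v₁ × v₂ gives the pole to the plane: n ∝ (0.168, 0.142, 0.385).
tan δ = √(n_x²+n_y²)/n_z = 0.220/0.385, so δ = 29.8°.
The horizontal component of n points toward azimuth atan2(n_x, n_y) = 50°, the dip direction.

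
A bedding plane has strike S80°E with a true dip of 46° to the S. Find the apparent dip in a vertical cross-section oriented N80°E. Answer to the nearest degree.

20°

The strike is S80°E and the section trends N80°E; the acute angle between them is β = 20°.
tan(apparent dip) = tan 46° · sin 20° = 0.3542
α = arctan(0.3542) = 19.50°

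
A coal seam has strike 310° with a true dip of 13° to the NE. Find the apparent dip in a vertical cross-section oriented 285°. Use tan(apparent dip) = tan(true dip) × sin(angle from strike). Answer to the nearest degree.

6°

Angle between strike (310°) and section (285°): β = 25°.
tan(apparent dip) = tan 13° · sin 25° = 0.0976
α = arctan(0.0976) = 5.57°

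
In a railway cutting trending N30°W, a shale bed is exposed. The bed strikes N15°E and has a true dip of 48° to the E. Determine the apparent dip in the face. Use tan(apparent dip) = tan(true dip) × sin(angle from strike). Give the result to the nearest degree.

38°

The section lies 45° from the strike.
tan(apparent dip) = tan 48° · sin 45° = 0.7853
α = arctan(0.7853) = 38.14°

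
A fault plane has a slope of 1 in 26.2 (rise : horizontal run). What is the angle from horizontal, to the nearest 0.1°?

tan θ = 1/26.2 = 0.0382
θ = arctan(0.0382) = 2.19°

2.2°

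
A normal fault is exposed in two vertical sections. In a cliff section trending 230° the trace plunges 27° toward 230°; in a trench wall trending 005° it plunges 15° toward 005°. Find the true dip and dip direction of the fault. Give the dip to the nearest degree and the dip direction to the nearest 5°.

Represent each trace as a vector plunging at its apparent dip toward its trend (east-north-up frame): v₁ = (-0.683, -0.573, -0.454), v₂ = (0.084, 0.962, -0.259).
n = v₁ × v₂ = (-0.585, 0.215, 0.609) (taken with n_z > 0).
Dip δ = arctan(|n_h|/n_z) = arctan(0.623/0.609) = 45.7°.
The horizontal component of n points toward azimuth atan2(n_x, n_y) = 290°, the dip direction.

true dip 46°, dip direction 290°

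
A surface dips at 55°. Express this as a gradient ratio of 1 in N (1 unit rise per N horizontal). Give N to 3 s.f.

1 in 0.700

1 : N means tan θ = 1/N, so N = 1/tan 55° = 1/1.4281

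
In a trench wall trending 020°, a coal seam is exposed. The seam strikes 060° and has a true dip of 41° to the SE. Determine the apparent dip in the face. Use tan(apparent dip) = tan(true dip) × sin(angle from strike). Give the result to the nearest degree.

29°

The strike is 060° and the section trends 020°; the acute angle between them is β = 40°.
tan α = tan 41° × sin 40° = 0.8693 × 0.6428 = 0.5588
apparent dip = arctan 0.5588 = 29.20°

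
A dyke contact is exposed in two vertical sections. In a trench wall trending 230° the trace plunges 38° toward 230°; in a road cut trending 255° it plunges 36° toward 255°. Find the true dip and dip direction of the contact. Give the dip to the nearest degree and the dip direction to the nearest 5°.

Each apparent-dip line lies in the plane. As unit vectors (x east, y north, z up), v₁ plunges 38°→230° and v₂ plunges 36°→255°.
The plane normal is n = v₁ × v₂ ∝ (-0.169, -0.126, 0.269).
tan δ = √(n_x²+n_y²)/n_z = 0.211/0.269, so δ = 38.0°.
The horizontal component of n points toward azimuth atan2(n_x, n_y) = 233°, the dip direction.

true dip 38°, dip direction 235°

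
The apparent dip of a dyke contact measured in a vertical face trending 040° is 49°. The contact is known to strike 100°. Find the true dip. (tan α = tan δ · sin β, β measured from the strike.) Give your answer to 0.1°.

53.0°

β = acute angle between strike 100° and section 040° = 60°.
tan δ = tan α / sin β = tan 49° / sin 60° = 1.1504 / 0.8660 = 1.3283
true dip = arctan 1.3283 = 53.03°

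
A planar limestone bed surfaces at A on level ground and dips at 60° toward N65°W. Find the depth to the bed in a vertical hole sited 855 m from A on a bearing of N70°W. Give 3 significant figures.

The hole lies 5° from the dip direction, so the down-dip offset is 855 × cos 5° = 851.75 m.
Depth = down-dip offset × tan(dip) = 851.75 × tan 60° = 851.75 × 1.7321
Depth = 1475.27 m

1480 m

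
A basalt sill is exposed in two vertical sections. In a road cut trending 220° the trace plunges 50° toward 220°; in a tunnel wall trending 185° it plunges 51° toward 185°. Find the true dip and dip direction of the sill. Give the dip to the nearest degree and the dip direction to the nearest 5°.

Each apparent-dip line lies in the plane. As unit vectors (x east, y north, z up), v₁ plunges 50°→220° and v₂ plunges 51°→185°.
Cross product v₁ × v₂ gives the pole to the plane: n ∝ (-0.098, -0.279, 0.232).
Dip δ = arctan(|n_h|/n_z) = arctan(0.296/0.232) = 51.9°.
The horizontal component of n points toward azimuth atan2(n_x, n_y) = 199°, the dip direction.

true dip 52°, dip direction 200°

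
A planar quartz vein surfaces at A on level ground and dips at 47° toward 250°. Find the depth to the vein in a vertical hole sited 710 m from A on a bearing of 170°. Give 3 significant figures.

The hole lies 80° from the dip direction, so the down-dip offset is 710 × cos 80° = 123.29 m.
Depth = down-dip offset × tan(dip) = 123.29 × tan 47° = 123.29 × 1.0724
Depth = 132.21 m

132 m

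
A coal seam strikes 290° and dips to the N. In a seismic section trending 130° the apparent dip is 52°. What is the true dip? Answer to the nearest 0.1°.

75.0°

β = acute angle between strike 290° and section 130° = 20°.
tan(true dip) = tan 52° / sin 20° = 3.7423
true dip = arctan 3.7423 = 75.04°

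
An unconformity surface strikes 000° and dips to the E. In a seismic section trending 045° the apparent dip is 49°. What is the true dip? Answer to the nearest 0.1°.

The section is 45° from the strike.
tan(true dip) = tan 49° / sin 45° = 1.6269
true dip = arctan 1.6269 = 58.42°

58.4°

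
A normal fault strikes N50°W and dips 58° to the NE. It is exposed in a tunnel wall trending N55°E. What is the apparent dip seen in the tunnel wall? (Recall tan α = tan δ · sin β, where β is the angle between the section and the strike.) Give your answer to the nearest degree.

57°

The section lies 75° from the strike.
tan α = tan 58° × sin 75° = 1.6003 × 0.9659 = 1.5458
apparent dip = arctan 1.5458 = 57.10°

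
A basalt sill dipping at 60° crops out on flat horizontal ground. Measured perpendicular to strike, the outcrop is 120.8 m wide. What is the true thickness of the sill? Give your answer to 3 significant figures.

105 m

True thickness t = w · sin(dip) = 120.8 × sin 60°
t = 120.8 × 0.8660 = 104.616 m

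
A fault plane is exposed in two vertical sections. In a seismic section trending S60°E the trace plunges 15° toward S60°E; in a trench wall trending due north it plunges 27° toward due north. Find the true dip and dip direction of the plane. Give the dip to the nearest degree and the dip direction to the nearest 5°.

Each apparent-dip line lies in the plane. As unit vectors (x east, y north, z up), v₁ plunges 15°→S60°E and v₂ plunges 27°→due north.
The plane normal is n = v₁ × v₂ ∝ (0.450, 0.380, 0.745).
tan δ = √(n_x²+n_y²)/n_z = 0.589/0.745, so δ = 38.3°.
The horizontal component of n points toward azimuth atan2(n_x, n_y) = 50°, the dip direction.

true dip 38°, dip direction 050°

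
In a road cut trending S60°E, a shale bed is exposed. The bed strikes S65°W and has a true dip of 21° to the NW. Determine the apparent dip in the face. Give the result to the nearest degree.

17°

Angle between strike (S65°W) and section (S60°E): β = 55°.
tan α = tan 21° × sin 55° = 0.3839 × 0.8192 = 0.3144
apparent dip = arctan 0.3144 = 17.46°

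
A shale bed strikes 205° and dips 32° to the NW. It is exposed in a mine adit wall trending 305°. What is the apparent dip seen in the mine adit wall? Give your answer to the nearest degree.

Angle between strike (205°) and section (305°): β = 80°.
tan(apparent dip) = tan 32° · sin 80° = 0.6154
apparent dip = arctan 0.6154 = 31.61°

32°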